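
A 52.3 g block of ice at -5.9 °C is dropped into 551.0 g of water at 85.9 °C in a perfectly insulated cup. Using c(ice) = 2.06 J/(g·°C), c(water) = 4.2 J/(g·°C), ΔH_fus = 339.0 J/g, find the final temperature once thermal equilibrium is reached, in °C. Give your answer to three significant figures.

T_f = 71.2 °C

Heat to bring ice to 0 °C and melt it: q₁ = 52.3×2.06×5.9 + 52.3×339.0 = 18365 J
Heat the water can supply cooling to 0 °C: 551.0×4.2×85.9 = 198790 J > q₁, so all ice melts.
Energy balance: 551.0×4.2×(85.9 − T) = 18365 + 52.3×4.2×(T − 0)
2314.2(85.9 − T) = 18365 + 219.66 T
198790 − 18365 = 2533.86 T
T = 180425 / 2533.86 = 71.21 °C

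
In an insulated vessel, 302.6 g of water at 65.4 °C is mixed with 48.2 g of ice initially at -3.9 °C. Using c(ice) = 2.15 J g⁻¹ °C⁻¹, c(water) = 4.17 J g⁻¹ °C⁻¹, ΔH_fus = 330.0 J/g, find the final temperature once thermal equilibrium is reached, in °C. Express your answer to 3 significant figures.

T_f = 45.3 °C

Heat to bring ice to 0 °C and melt it: q₁ = 48.2×2.15×3.9 + 48.2×330.0 = 16310 J
Heat the water can supply cooling to 0 °C: 302.6×4.17×65.4 = 82524.5 J > q₁, so all ice melts.
Energy balance: 302.6×4.17×(65.4 − T) = 16310 + 48.2×4.17×(T − 0)
1261.842(65.4 − T) = 16310 + 200.994 T
82524.5 − 16310 = 1462.836 T
T = 66214.5 / 1462.836 = 45.26 °C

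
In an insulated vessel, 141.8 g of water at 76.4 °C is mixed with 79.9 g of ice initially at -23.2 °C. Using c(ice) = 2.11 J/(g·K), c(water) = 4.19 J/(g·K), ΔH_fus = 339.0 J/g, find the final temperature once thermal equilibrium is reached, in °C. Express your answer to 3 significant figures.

T_f = 15.5 °C

Heat to bring ice to 0 °C and melt it: q₁ = 79.9×2.11×23.2 + 79.9×339.0 = 30997 J
Heat the water can supply cooling to 0 °C: 141.8×4.19×76.4 = 45392.4 J > q₁, so all ice melts.
Energy balance: 141.8×4.19×(76.4 − T) = 30997 + 79.9×4.19×(T − 0)
594.142(76.4 − T) = 30997 + 334.781 T
45392.4 − 30997 = 928.923 T
T = 14395.4 / 928.923 = 15.50 °C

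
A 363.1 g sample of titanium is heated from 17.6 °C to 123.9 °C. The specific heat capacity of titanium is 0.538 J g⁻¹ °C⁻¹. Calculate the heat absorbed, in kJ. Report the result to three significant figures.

q = m c ΔT = 363.1 × 0.538 × (123.9 − 17.6)
q = 363.1 × 0.538 × 106.3 = 20770 J = 20.8 kJ

q = 20.8 kJ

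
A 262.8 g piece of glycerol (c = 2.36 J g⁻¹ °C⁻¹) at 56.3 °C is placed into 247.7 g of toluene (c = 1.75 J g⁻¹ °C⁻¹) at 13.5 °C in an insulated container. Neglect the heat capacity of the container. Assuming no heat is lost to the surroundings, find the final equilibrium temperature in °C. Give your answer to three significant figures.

T_f = 38.7 °C

Heat lost by glycerol = heat gained by toluene.
(262.8)(2.36)(56.3 − T) = (247.7)(1.75)(T − 13.5)
620.208 (56.3 − T) = 433.475 (T − 13.5)
34918 − 620.208 T = 433.475 T − 5851.9
40769.9 = 1053.683 T
T = 38.69 °C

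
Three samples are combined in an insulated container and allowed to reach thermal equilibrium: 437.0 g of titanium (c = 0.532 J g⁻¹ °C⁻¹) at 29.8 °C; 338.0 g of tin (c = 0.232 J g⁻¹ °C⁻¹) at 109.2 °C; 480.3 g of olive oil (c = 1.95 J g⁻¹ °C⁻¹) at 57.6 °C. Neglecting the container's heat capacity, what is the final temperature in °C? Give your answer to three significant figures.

Σ mᵢcᵢ(T − Tᵢ) = 0  ⇒  T = Σ mᵢcᵢTᵢ / Σ mᵢcᵢ
Σ mᵢcᵢ = 437.0×0.532 + 338.0×0.232 + 480.3×1.95 = 1247.485
Σ mᵢcᵢTᵢ = 232.484×29.8 + 78.416×109.2 + 936.585×57.6 = 69438
T = 69438 / 1247.485 = 55.66 °C

T_f = 55.7 °C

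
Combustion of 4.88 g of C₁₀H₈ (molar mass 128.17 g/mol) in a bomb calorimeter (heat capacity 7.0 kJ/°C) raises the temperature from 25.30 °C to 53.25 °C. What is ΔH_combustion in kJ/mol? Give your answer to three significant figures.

ΔH = -5140 kJ/mol

ΔT = 53.25 − 25.30 = 27.95 °C
q_cal = C_cal × ΔT = 7.0 × 27.95 = 195.65 kJ
n = 4.88 / 128.17 = 0.03807 mol
q_rxn = −q_cal = -195.65 kJ
ΔH = -195.65 / 0.03807 = -5139 kJ/mol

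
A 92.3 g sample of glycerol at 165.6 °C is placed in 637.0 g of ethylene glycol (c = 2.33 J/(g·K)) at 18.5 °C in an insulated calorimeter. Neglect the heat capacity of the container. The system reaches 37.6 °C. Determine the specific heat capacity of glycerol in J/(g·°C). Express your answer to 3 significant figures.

c = 2.40 J/(g·°C)

q_gained = (637.0 × 2.33) × (37.6 − 18.5) = 28350 J
q_lost = 92.3 × c × (165.6 − 37.6) = 11814.4 c
Set equal: c = 28350 / 11814.4 = 2.40 J/(g·°C)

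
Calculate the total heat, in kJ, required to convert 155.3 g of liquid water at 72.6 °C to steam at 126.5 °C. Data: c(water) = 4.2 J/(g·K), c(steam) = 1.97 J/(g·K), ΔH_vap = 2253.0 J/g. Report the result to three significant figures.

q1 (heat water 72.6→100.0 °C): 155.3 × 4.2 × 27.4 = 17872 J
q2 (vaporize at 100 °C): 155.3 × 2253.0 = 349891 J
q3 (heat steam 100.0→126.5 °C): 155.3 × 1.97 × 26.5 = 8107 J
Total: 17872 + 349891 + 8107 = 375870 J = 376 kJ

q = 376 kJ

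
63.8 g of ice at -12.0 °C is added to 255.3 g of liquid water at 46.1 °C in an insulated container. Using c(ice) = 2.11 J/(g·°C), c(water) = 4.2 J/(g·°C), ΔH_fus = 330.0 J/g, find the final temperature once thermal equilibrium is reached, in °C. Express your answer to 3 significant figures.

T_f = 20.0 °C

Heat to bring ice to 0 °C and melt it: q₁ = 63.8×2.11×12.0 + 63.8×330.0 = 22669 J
Heat the water can supply cooling to 0 °C: 255.3×4.2×46.1 = 49431.2 J > q₁, so all ice melts.
Energy balance: 255.3×4.2×(46.1 − T) = 22669 + 63.8×4.2×(T − 0)
1072.26(46.1 − T) = 22669 + 267.96 T
49431.2 − 22669 = 1340.22 T
T = 26762.2 / 1340.22 = 19.97 °C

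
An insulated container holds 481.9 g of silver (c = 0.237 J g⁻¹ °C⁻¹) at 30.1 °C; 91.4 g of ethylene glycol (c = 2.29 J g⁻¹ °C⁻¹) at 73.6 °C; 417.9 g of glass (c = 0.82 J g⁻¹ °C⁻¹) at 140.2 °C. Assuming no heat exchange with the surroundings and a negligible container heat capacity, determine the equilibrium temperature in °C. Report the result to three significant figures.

Σ mᵢcᵢ(T − Tᵢ) = 0  ⇒  T = Σ mᵢcᵢTᵢ / Σ mᵢcᵢ
Σ mᵢcᵢ = 481.9×0.237 + 91.4×2.29 + 417.9×0.82 = 666.1943
Σ mᵢcᵢTᵢ = 114.2103×30.1 + 209.306×73.6 + 342.678×140.2 = 66886
T = 66886 / 666.1943 = 100.4 °C

T_f = 100 °C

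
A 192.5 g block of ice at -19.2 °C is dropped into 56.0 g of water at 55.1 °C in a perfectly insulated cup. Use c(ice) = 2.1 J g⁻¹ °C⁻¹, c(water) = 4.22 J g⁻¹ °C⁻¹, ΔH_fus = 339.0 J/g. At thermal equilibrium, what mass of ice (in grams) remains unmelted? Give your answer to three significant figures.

Heat to warm all ice to 0 °C: 192.5×2.1×19.2 = 7761.6 J
Heat released by water cooling to 0 °C: 56.0×4.22×55.1 = 13021 J
13021 J < 7761.6 + 192.5×339.0 = 73019.1 J, so not all ice melts; final T = 0 °C.
Heat left for melting: 13021 − 7761.6 = 5259.4 J
Mass melted = 5259.4 / 339.0 = 15.51 g
Ice remaining = 192.5 − 15.51 = 176.99 g

m_ice remaining = 177 g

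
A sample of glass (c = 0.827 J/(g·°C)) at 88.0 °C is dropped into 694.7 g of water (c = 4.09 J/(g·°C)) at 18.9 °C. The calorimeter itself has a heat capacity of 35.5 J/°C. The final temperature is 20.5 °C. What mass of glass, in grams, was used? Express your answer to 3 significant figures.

q_gained = (694.7 × 4.09 + 35.5) × (20.5 − 18.9) = 4603 J
q_lost = m × 0.827 × (88.0 − 20.5) = 55.8225 m
m = 4603 / 55.8225 = 82.5 g

m = 82.5 g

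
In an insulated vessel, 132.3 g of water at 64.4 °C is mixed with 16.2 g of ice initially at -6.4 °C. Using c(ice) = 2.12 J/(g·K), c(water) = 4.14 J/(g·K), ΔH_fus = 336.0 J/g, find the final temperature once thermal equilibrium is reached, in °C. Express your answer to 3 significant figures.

T_f = 48.2 °C

Heat to bring ice to 0 °C and melt it: q₁ = 16.2×2.12×6.4 + 16.2×336.0 = 5663.0 J
Heat the water can supply cooling to 0 °C: 132.3×4.14×64.4 = 35273.3 J > q₁, so all ice melts.
Energy balance: 132.3×4.14×(64.4 − T) = 5663.0 + 16.2×4.14×(T − 0)
547.722(64.4 − T) = 5663.0 + 67.068 T
35273.3 − 5663.0 = 614.790 T
T = 29610.3 / 614.790 = 48.16 °C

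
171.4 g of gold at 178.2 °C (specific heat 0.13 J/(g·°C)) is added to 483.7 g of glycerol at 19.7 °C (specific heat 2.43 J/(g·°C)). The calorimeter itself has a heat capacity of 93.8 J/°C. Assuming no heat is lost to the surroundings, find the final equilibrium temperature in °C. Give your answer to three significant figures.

T_f = 22.4 °C

Heat lost by gold = heat gained by glycerol + calorimeter.
(171.4)(0.13)(178.2 − T) = [(483.7)(2.43) + 93.8](T − 19.7)
22.282 (178.2 − T) = 1269.191 (T − 19.7)
3970.7 − 22.282 T = 1269.191 T − 25003
28973.7 = 1291.473 T
T = 22.43 °C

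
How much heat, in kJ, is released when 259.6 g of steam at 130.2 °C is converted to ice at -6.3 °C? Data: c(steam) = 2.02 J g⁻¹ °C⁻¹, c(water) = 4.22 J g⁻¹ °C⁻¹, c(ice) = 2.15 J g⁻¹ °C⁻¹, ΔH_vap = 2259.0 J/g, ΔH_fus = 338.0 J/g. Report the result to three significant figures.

q = 803 kJ

q1 (cool steam 130.2→100 °C): 259.6 × 2.02 × 30.2 = 15837 J
q2 (condense at 100 °C): 259.6 × 2259.0 = 586436 J
q3 (cool water 100→0 °C): 259.6 × 4.22 × 100.0 = 109551 J
q4 (freeze at 0 °C): 259.6 × 338.0 = 87745 J
q5 (cool ice 0→-6.3 °C): 259.6 × 2.15 × 6.3 = 3516 J
Total: 15837 + 586436 + 109551 + 87745 + 3516 = 803085 J = 803 kJ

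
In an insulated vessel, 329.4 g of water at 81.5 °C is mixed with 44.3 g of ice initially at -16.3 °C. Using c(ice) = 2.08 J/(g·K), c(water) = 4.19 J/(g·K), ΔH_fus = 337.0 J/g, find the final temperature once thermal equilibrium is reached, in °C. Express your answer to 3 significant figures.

T_f = 61.3 °C

Heat to bring ice to 0 °C and melt it: q₁ = 44.3×2.08×16.3 + 44.3×337.0 = 16431 J
Heat the water can supply cooling to 0 °C: 329.4×4.19×81.5 = 112485 J > q₁, so all ice melts.
Energy balance: 329.4×4.19×(81.5 − T) = 16431 + 44.3×4.19×(T − 0)
1380.186(81.5 − T) = 16431 + 185.617 T
112485 − 16431 = 1565.803 T
T = 96054 / 1565.803 = 61.34 °C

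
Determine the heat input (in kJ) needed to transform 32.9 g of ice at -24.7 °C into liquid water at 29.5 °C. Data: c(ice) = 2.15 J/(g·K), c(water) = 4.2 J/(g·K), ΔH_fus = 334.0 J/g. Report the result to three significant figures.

q1 (heat ice -24.7→0.0 °C): 32.9 × 2.15 × 24.7 = 1747 J
q2 (melt at 0 °C): 32.9 × 334.0 = 10989 J
q3 (heat water 0.0→29.5 °C): 32.9 × 4.2 × 29.5 = 4076 J
Total: 1747 + 10989 + 4076 = 16812 J = 16.8 kJ

q = 16.8 kJ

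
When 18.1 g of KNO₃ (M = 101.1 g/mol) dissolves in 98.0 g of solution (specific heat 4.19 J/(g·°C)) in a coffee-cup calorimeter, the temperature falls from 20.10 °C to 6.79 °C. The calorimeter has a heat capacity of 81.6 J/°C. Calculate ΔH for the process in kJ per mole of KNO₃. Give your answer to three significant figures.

ΔH = 36.6 kJ/mol

|ΔT| = |6.79 − 20.10| = 13.31 °C
|q_surr| = (98.0 × 4.19 + 81.6) × 13.31 = 492.22 × 13.31 = 6551 J
n(KNO₃) = 18.1 / 101.1 = 0.1790 mol
Temperature fell, so q_rxn = +|q_surr| = 6.551 kJ
ΔH = q_rxn / n = 36.60 kJ/mol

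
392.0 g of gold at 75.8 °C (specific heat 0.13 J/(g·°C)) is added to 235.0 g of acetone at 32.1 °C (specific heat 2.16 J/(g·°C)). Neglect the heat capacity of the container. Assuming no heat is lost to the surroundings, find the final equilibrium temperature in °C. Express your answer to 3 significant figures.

T_f = 36.1 °C

Heat lost by gold = heat gained by acetone.
(392.0)(0.13)(75.8 − T) = (235.0)(2.16)(T − 32.1)
50.96 (75.8 − T) = 507.6 (T − 32.1)
3862.8 − 50.96 T = 507.6 T − 16294
20156.8 = 558.56 T
T = 36.09 °C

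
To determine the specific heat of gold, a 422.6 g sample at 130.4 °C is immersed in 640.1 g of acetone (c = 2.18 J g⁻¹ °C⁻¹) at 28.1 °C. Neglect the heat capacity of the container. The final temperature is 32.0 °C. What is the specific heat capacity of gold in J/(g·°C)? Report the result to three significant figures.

q_gained = (640.1 × 2.18) × (32.0 − 28.1) = 5442 J
q_lost = 422.6 × c × (130.4 − 32.0) = 41583.84 c
Set equal: c = 5442 / 41583.84 = 0.131 J/(g·°C)

c = 0.131 J/(g·°C)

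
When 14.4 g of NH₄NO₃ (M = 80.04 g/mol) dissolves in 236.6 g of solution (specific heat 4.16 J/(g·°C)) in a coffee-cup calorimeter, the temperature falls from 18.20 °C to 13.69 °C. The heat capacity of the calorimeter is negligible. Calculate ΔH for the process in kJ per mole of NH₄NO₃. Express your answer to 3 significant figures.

|ΔT| = |13.69 − 18.20| = 4.51 °C
|q_surr| = (236.6 × 4.16) × 4.51 = 984.256 × 4.51 = 4439 J
n(NH₄NO₃) = 14.4 / 80.04 = 0.1799 mol
Temperature fell, so q_rxn = +|q_surr| = 4.439 kJ
ΔH = q_rxn / n = 24.67 kJ/mol

ΔH = 24.7 kJ/mol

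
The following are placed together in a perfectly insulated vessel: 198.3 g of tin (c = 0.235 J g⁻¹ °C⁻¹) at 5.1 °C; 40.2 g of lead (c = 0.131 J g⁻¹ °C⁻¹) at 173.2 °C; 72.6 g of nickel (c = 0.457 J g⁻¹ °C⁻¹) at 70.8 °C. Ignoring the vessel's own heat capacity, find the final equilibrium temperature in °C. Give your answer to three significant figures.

T_f = 41.1 °C

Σ mᵢcᵢ(T − Tᵢ) = 0  ⇒  T = Σ mᵢcᵢTᵢ / Σ mᵢcᵢ
Σ mᵢcᵢ = 198.3×0.235 + 40.2×0.131 + 72.6×0.457 = 85.0449
Σ mᵢcᵢTᵢ = 46.6005×5.1 + 5.2662×173.2 + 33.1782×70.8 = 3498.8
T = 3498.8 / 85.0449 = 41.14 °C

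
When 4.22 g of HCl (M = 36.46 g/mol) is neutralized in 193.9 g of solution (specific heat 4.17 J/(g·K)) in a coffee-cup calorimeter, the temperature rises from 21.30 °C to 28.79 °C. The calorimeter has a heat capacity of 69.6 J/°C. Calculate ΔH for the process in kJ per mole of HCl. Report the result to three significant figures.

ΔH = -56.8 kJ/mol

|ΔT| = |28.79 − 21.30| = 7.49 °C
|q_surr| = (193.9 × 4.17 + 69.6) × 7.49 = 878.163 × 7.49 = 6577 J
n(HCl) = 4.22 / 36.46 = 0.1157 mol
Temperature rose, so q_rxn = −|q_surr| = -6.577 kJ
ΔH = q_rxn / n = -56.845 kJ/mol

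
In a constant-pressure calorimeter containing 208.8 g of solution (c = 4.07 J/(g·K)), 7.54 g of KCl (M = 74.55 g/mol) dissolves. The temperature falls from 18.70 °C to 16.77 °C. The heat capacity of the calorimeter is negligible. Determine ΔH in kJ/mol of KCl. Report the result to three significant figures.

|ΔT| = |16.77 − 18.70| = 1.93 °C
|q_surr| = (208.8 × 4.07) × 1.93 = 849.816 × 1.93 = 1640 J
n(KCl) = 7.54 / 74.55 = 0.1011 mol
Temperature fell, so q_rxn = +|q_surr| = 1.640 kJ
ΔH = q_rxn / n = 16.22 kJ/mol

ΔH = 16.2 kJ/mol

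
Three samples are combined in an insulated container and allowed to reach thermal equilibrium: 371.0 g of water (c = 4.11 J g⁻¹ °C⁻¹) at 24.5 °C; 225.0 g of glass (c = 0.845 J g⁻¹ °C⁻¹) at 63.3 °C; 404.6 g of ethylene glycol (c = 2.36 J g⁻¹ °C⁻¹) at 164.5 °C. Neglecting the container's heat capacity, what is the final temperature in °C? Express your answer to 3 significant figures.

Σ mᵢcᵢ(T − Tᵢ) = 0  ⇒  T = Σ mᵢcᵢTᵢ / Σ mᵢcᵢ
Σ mᵢcᵢ = 371.0×4.11 + 225.0×0.845 + 404.6×2.36 = 2669.791
Σ mᵢcᵢTᵢ = 1524.81×24.5 + 190.125×63.3 + 954.856×164.5 = 206470
T = 206470 / 2669.791 = 77.34 °C

T_f = 77.3 °C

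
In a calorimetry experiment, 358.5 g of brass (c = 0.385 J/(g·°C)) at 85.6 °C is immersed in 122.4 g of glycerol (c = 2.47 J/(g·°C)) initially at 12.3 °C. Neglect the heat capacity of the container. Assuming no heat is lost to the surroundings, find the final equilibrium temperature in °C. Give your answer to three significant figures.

T_f = 35.3 °C

Heat lost by brass = heat gained by glycerol.
(358.5)(0.385)(85.6 − T) = (122.4)(2.47)(T − 12.3)
138.0225 (85.6 − T) = 302.328 (T − 12.3)
11815 − 138.0225 T = 302.328 T − 3718.6
15533.6 = 440.3505 T
T = 35.28 °C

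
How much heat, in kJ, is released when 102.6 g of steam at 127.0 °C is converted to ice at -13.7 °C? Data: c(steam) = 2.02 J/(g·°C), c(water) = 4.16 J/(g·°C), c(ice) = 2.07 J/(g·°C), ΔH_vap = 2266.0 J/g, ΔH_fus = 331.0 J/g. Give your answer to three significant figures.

q = 318 kJ

q1 (cool steam 127.0→100 °C): 102.6 × 2.02 × 27.0 = 5596 J
q2 (condense at 100 °C): 102.6 × 2266.0 = 232492 J
q3 (cool water 100→0 °C): 102.6 × 4.16 × 100.0 = 42682 J
q4 (freeze at 0 °C): 102.6 × 331.0 = 33961 J
q5 (cool ice 0→-13.7 °C): 102.6 × 2.07 × 13.7 = 2910 J
Total: 5596 + 232492 + 42682 + 33961 + 2910 = 317641 J = 318 kJ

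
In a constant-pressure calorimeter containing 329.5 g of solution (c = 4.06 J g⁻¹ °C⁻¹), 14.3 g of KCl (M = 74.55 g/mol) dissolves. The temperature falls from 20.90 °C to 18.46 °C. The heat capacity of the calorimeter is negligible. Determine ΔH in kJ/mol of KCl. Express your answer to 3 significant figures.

|ΔT| = |18.46 − 20.90| = 2.44 °C
|q_surr| = (329.5 × 4.06) × 2.44 = 1337.77 × 2.44 = 3264 J
n(KCl) = 14.3 / 74.55 = 0.1918 mol
Temperature fell, so q_rxn = +|q_surr| = 3.264 kJ
ΔH = q_rxn / n = 17.02 kJ/mol

ΔH = 17.0 kJ/mol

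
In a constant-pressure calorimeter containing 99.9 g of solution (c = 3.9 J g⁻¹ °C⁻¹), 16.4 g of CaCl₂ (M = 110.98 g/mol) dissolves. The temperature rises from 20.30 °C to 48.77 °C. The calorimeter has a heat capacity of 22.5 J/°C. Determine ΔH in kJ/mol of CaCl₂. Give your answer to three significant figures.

ΔH = -79.4 kJ/mol

|ΔT| = |48.77 − 20.30| = 28.47 °C
|q_surr| = (99.9 × 3.9 + 22.5) × 28.47 = 412.11 × 28.47 = 11730 J
n(CaCl₂) = 16.4 / 110.98 = 0.1478 mol
Temperature rose, so q_rxn = −|q_surr| = -11.73 kJ
ΔH = q_rxn / n = -79.36 kJ/mol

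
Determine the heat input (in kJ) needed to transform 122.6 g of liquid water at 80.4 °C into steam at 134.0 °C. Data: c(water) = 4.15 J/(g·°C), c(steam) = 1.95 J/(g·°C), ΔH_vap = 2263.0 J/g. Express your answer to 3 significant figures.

q = 296 kJ

q1 (heat water 80.4→100.0 °C): 122.6 × 4.15 × 19.6 = 9972 J
q2 (vaporize at 100 °C): 122.6 × 2263.0 = 277444 J
q3 (heat steam 100.0→134.0 °C): 122.6 × 1.95 × 34.0 = 8128 J
Total: 9972 + 277444 + 8128 = 295544 J = 296 kJ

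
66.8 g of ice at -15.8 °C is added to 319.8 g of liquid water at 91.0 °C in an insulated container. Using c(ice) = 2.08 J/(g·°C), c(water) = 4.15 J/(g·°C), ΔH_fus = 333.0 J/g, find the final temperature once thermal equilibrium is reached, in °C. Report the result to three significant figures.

T_f = 60.0 °C

Heat to bring ice to 0 °C and melt it: q₁ = 66.8×2.08×15.8 + 66.8×333.0 = 24440 J
Heat the water can supply cooling to 0 °C: 319.8×4.15×91.0 = 120772 J > q₁, so all ice melts.
Energy balance: 319.8×4.15×(91.0 − T) = 24440 + 66.8×4.15×(T − 0)
1327.17(91.0 − T) = 24440 + 277.22 T
120772 − 24440 = 1604.39 T
T = 96332 / 1604.39 = 60.04 °C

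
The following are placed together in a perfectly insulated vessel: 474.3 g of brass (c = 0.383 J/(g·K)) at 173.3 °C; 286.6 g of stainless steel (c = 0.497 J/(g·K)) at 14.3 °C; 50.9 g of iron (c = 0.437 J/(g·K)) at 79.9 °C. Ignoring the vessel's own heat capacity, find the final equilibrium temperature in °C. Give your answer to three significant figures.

Σ mᵢcᵢ(T − Tᵢ) = 0  ⇒  T = Σ mᵢcᵢTᵢ / Σ mᵢcᵢ
Σ mᵢcᵢ = 474.3×0.383 + 286.6×0.497 + 50.9×0.437 = 346.3404
Σ mᵢcᵢTᵢ = 181.6569×173.3 + 142.4402×14.3 + 22.2433×79.9 = 35295
T = 35295 / 346.3404 = 101.9 °C

T_f = 102 °C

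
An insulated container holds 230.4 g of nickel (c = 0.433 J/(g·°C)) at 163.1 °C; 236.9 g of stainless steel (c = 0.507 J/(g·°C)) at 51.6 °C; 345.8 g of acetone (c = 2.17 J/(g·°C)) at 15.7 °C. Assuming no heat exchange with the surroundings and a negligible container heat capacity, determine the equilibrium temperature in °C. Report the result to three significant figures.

Σ mᵢcᵢ(T − Tᵢ) = 0  ⇒  T = Σ mᵢcᵢTᵢ / Σ mᵢcᵢ
Σ mᵢcᵢ = 230.4×0.433 + 236.9×0.507 + 345.8×2.17 = 970.2575
Σ mᵢcᵢTᵢ = 99.7632×163.1 + 120.1083×51.6 + 750.386×15.7 = 34250
T = 34250 / 970.2575 = 35.30 °C

T_f = 35.3 °C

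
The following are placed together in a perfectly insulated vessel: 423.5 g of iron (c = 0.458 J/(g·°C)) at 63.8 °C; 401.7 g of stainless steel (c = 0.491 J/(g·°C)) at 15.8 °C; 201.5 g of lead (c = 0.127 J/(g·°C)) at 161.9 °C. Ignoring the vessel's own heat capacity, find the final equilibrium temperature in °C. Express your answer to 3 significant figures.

Σ mᵢcᵢ(T − Tᵢ) = 0  ⇒  T = Σ mᵢcᵢTᵢ / Σ mᵢcᵢ
Σ mᵢcᵢ = 423.5×0.458 + 401.7×0.491 + 201.5×0.127 = 416.7882
Σ mᵢcᵢTᵢ = 193.963×63.8 + 197.2347×15.8 + 25.5905×161.9 = 19634
T = 19634 / 416.7882 = 47.11 °C

T_f = 47.1 °C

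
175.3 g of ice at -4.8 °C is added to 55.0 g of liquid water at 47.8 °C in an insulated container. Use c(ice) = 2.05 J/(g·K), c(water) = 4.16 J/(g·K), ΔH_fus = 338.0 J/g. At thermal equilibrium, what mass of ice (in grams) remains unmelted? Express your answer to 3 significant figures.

m_ice remaining = 148 g

Heat to warm all ice to 0 °C: 175.3×2.05×4.8 = 1725.0 J
Heat released by water cooling to 0 °C: 55.0×4.16×47.8 = 10937 J
10937 J < 1725.0 + 175.3×338.0 = 60976.4 J, so not all ice melts; final T = 0 °C.
Heat left for melting: 10937 − 1725.0 = 9212.0 J
Mass melted = 9212.0 / 338.0 = 27.25 g
Ice remaining = 175.3 − 27.25 = 148.05 g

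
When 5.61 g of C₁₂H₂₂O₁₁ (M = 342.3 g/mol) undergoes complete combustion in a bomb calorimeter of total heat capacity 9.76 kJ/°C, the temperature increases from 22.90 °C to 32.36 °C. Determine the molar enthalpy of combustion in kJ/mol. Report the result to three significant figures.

ΔH = -5630 kJ/mol

ΔT = 32.36 − 22.90 = 9.46 °C
q_cal = C_cal × ΔT = 9.76 × 9.46 = 92.3296 kJ
n = 5.61 / 342.3 = 0.01639 mol
q_rxn = −q_cal = -92.3296 kJ
ΔH = -92.3296 / 0.01639 = -5633 kJ/mol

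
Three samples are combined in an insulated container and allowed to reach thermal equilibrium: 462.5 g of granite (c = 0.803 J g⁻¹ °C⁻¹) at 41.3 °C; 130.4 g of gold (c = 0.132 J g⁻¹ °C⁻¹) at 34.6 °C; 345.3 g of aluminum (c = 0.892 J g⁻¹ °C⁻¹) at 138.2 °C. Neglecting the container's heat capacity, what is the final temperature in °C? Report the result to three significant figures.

T_f = 84.0 °C

Σ mᵢcᵢ(T − Tᵢ) = 0  ⇒  T = Σ mᵢcᵢTᵢ / Σ mᵢcᵢ
Σ mᵢcᵢ = 462.5×0.803 + 130.4×0.132 + 345.3×0.892 = 696.6079
Σ mᵢcᵢTᵢ = 371.3875×41.3 + 17.2128×34.6 + 308.0076×138.2 = 58501
T = 58501 / 696.6079 = 83.98 °C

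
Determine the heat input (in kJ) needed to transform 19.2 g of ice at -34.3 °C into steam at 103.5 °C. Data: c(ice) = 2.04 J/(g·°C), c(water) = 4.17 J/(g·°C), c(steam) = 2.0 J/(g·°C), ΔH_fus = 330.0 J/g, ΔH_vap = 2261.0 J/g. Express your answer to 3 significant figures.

q1 (heat ice -34.3→0.0 °C): 19.2 × 2.04 × 34.3 = 1343 J
q2 (melt at 0 °C): 19.2 × 330.0 = 6336 J
q3 (heat water 0.0→100.0 °C): 19.2 × 4.17 × 100.0 = 8006 J
q4 (vaporize at 100 °C): 19.2 × 2261.0 = 43411 J
q5 (heat steam 100.0→103.5 °C): 19.2 × 2.0 × 3.5 = 134 J
Total: 1343 + 6336 + 8006 + 43411 + 134 = 59230 J = 59.2 kJ

q = 59.2 kJ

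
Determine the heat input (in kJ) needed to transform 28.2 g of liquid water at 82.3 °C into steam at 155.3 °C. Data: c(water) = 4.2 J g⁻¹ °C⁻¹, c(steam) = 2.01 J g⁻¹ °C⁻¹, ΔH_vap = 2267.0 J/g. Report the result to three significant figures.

q = 69.2 kJ

q1 (heat water 82.3→100.0 °C): 28.2 × 4.2 × 17.7 = 2096 J
q2 (vaporize at 100 °C): 28.2 × 2267.0 = 63929 J
q3 (heat steam 100.0→155.3 °C): 28.2 × 2.01 × 55.3 = 3135 J
Total: 2096 + 63929 + 3135 = 69160 J = 69.2 kJ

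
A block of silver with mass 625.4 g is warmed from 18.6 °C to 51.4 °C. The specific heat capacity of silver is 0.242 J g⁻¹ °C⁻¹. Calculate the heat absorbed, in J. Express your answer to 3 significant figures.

q = m c ΔT = 625.4 × 0.242 × (51.4 − 18.6)
q = 625.4 × 0.242 × 32.8 = 4964 J

q = 4960 J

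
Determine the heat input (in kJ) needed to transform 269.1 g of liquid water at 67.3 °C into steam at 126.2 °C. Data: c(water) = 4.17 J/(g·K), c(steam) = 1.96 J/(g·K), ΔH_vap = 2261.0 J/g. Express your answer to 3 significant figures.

q1 (heat water 67.3→100.0 °C): 269.1 × 4.17 × 32.7 = 36694 J
q2 (vaporize at 100 °C): 269.1 × 2261.0 = 608435 J
q3 (heat steam 100.0→126.2 °C): 269.1 × 1.96 × 26.2 = 13819 J
Total: 36694 + 608435 + 13819 = 658948 J = 659 kJ

q = 659 kJ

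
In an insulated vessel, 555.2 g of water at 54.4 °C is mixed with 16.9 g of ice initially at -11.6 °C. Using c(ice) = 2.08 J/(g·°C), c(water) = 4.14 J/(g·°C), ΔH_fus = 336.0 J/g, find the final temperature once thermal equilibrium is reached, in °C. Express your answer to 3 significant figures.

T_f = 50.2 °C

Heat to bring ice to 0 °C and melt it: q₁ = 16.9×2.08×11.6 + 16.9×336.0 = 6086.2 J
Heat the water can supply cooling to 0 °C: 555.2×4.14×54.4 = 125040 J > q₁, so all ice melts.
Energy balance: 555.2×4.14×(54.4 − T) = 6086.2 + 16.9×4.14×(T − 0)
2298.528(54.4 − T) = 6086.2 + 69.966 T
125040 − 6086.2 = 2368.494 T
T = 118953.8 / 2368.494 = 50.22 °C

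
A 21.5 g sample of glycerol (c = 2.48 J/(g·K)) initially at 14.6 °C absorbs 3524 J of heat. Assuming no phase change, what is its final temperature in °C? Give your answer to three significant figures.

ΔT = q / (m c) = 3524 / (21.5 × 2.48) = 66.09 °C
T_f = 14.6 + 66.09 = 80.69 °C

T_f = 80.7 °C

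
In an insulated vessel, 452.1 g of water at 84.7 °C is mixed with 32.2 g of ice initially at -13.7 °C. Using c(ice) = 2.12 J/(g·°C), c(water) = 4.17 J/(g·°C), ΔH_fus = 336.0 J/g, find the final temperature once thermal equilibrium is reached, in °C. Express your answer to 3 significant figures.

Heat to bring ice to 0 °C and melt it: q₁ = 32.2×2.12×13.7 + 32.2×336.0 = 11754 J
Heat the water can supply cooling to 0 °C: 452.1×4.17×84.7 = 159681 J > q₁, so all ice melts.
Energy balance: 452.1×4.17×(84.7 − T) = 11754 + 32.2×4.17×(T − 0)
1885.257(84.7 − T) = 11754 + 134.274 T
159681 − 11754 = 2019.531 T
T = 147927 / 2019.531 = 73.248 °C

T_f = 73.2 °C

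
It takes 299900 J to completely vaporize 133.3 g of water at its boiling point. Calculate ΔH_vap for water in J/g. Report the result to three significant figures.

ΔH_vap = 2250 J/g

ΔH_vap = q / m = 299900 / 133.3 = 2250 J/g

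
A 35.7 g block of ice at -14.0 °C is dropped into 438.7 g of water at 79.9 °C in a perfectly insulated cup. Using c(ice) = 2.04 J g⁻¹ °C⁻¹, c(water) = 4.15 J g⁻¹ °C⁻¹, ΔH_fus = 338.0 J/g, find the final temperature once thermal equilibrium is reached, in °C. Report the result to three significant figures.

T_f = 67.2 °C

Heat to bring ice to 0 °C and melt it: q₁ = 35.7×2.04×14.0 + 35.7×338.0 = 13086 J
Heat the water can supply cooling to 0 °C: 438.7×4.15×79.9 = 145466 J > q₁, so all ice melts.
Energy balance: 438.7×4.15×(79.9 − T) = 13086 + 35.7×4.15×(T − 0)
1820.605(79.9 − T) = 13086 + 148.155 T
145466 − 13086 = 1968.760 T
T = 132380 / 1968.760 = 67.24 °C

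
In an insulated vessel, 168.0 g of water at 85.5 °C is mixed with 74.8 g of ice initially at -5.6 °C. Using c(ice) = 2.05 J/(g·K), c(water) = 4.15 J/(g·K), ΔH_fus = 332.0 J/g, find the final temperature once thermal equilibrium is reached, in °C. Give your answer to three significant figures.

Heat to bring ice to 0 °C and melt it: q₁ = 74.8×2.05×5.6 + 74.8×332.0 = 25692 J
Heat the water can supply cooling to 0 °C: 168.0×4.15×85.5 = 59610.6 J > q₁, so all ice melts.
Energy balance: 168.0×4.15×(85.5 − T) = 25692 + 74.8×4.15×(T − 0)
697.2(85.5 − T) = 25692 + 310.42 T
59610.6 − 25692 = 1007.62 T
T = 33918.6 / 1007.62 = 33.66 °C

T_f = 33.7 °C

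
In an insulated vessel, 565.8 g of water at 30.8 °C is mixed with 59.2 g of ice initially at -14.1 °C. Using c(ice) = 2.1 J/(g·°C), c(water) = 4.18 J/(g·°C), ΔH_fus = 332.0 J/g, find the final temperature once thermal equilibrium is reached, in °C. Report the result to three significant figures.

T_f = 19.7 °C

Heat to bring ice to 0 °C and melt it: q₁ = 59.2×2.1×14.1 + 59.2×332.0 = 21407 J
Heat the water can supply cooling to 0 °C: 565.8×4.18×30.8 = 72843.4 J > q₁, so all ice melts.
Energy balance: 565.8×4.18×(30.8 − T) = 21407 + 59.2×4.18×(T − 0)
2365.044(30.8 − T) = 21407 + 247.456 T
72843.4 − 21407 = 2612.500 T
T = 51436.4 / 2612.500 = 19.69 °C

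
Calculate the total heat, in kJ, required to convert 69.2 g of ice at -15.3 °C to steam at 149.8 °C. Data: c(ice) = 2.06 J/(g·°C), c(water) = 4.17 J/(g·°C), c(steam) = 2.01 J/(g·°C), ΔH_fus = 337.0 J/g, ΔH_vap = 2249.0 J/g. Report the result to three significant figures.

q1 (heat ice -15.3→0.0 °C): 69.2 × 2.06 × 15.3 = 2181 J
q2 (melt at 0 °C): 69.2 × 337.0 = 23320 J
q3 (heat water 0.0→100.0 °C): 69.2 × 4.17 × 100.0 = 28856 J
q4 (vaporize at 100 °C): 69.2 × 2249.0 = 155631 J
q5 (heat steam 100.0→149.8 °C): 69.2 × 2.01 × 49.8 = 6927 J
Total: 2181 + 23320 + 28856 + 155631 + 6927 = 216915 J = 217 kJ

q = 217 kJ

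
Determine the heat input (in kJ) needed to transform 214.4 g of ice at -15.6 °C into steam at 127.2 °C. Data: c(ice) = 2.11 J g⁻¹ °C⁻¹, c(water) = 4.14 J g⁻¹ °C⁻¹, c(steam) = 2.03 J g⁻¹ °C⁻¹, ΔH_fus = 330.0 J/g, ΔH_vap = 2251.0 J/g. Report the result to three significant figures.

q1 (heat ice -15.6→0.0 °C): 214.4 × 2.11 × 15.6 = 7057 J
q2 (melt at 0 °C): 214.4 × 330.0 = 70752 J
q3 (heat water 0.0→100.0 °C): 214.4 × 4.14 × 100.0 = 88762 J
q4 (vaporize at 100 °C): 214.4 × 2251.0 = 482614 J
q5 (heat steam 100.0→127.2 °C): 214.4 × 2.03 × 27.2 = 11838 J
Total: 7057 + 70752 + 88762 + 482614 + 11838 = 661023 J = 661 kJ

q = 661 kJ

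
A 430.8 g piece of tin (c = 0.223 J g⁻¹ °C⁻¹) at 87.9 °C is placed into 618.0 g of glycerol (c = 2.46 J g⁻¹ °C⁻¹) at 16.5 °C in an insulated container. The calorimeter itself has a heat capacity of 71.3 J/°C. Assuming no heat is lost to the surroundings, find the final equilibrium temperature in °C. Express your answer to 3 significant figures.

T_f = 20.6 °C

Heat lost by tin = heat gained by glycerol + calorimeter.
(430.8)(0.223)(87.9 − T) = [(618.0)(2.46) + 71.3](T − 16.5)
96.0684 (87.9 − T) = 1591.58 (T − 16.5)
8444.4 − 96.0684 T = 1591.58 T − 26261
34705.4 = 1687.6484 T
T = 20.56 °C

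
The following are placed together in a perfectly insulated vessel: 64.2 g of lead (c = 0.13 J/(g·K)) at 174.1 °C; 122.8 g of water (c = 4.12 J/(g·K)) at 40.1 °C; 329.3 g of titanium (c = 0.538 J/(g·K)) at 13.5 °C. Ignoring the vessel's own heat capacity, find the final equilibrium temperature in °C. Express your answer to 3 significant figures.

Σ mᵢcᵢ(T − Tᵢ) = 0  ⇒  T = Σ mᵢcᵢTᵢ / Σ mᵢcᵢ
Σ mᵢcᵢ = 64.2×0.13 + 122.8×4.12 + 329.3×0.538 = 691.4454
Σ mᵢcᵢTᵢ = 8.346×174.1 + 505.936×40.1 + 177.1634×13.5 = 24133
T = 24133 / 691.4454 = 34.90 °C

T_f = 34.9 °C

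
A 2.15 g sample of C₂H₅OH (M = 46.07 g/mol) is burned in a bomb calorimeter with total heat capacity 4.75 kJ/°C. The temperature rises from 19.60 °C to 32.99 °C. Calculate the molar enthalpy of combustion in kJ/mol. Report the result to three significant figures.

ΔH = -1360 kJ/mol

ΔT = 32.99 − 19.60 = 13.39 °C
q_cal = C_cal × ΔT = 4.75 × 13.39 = 63.6025 kJ
n = 2.15 / 46.07 = 0.04667 mol
q_rxn = −q_cal = -63.6025 kJ
ΔH = -63.6025 / 0.04667 = -1363 kJ/mol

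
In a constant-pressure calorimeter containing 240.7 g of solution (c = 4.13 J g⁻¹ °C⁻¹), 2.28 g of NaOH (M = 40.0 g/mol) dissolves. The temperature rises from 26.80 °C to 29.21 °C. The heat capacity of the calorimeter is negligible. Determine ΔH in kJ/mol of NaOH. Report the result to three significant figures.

ΔH = -42.0 kJ/mol

|ΔT| = |29.21 − 26.80| = 2.41 °C
|q_surr| = (240.7 × 4.13) × 2.41 = 994.091 × 2.41 = 2396 J
n(NaOH) = 2.28 / 40.0 = 0.05700 mol
Temperature rose, so q_rxn = −|q_surr| = -2.396 kJ
ΔH = q_rxn / n = -42.04 kJ/mol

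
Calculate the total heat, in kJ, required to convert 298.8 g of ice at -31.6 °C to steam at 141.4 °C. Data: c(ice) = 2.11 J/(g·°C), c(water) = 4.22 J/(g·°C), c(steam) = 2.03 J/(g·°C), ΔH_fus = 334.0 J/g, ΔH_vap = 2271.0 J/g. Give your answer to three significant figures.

q1 (heat ice -31.6→0.0 °C): 298.8 × 2.11 × 31.6 = 19923 J
q2 (melt at 0 °C): 298.8 × 334.0 = 99799 J
q3 (heat water 0.0→100.0 °C): 298.8 × 4.22 × 100.0 = 126094 J
q4 (vaporize at 100 °C): 298.8 × 2271.0 = 678575 J
q5 (heat steam 100.0→141.4 °C): 298.8 × 2.03 × 41.4 = 25112 J
Total: 19923 + 99799 + 126094 + 678575 + 25112 = 949503 J = 950 kJ

q = 950 kJ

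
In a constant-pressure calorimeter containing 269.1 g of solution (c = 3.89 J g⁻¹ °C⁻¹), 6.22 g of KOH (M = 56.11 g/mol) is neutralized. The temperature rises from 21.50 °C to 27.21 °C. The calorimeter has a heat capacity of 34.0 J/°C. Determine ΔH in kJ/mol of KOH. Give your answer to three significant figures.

ΔH = -55.7 kJ/mol

|ΔT| = |27.21 − 21.50| = 5.71 °C
|q_surr| = (269.1 × 3.89 + 34.0) × 5.71 = 1080.799 × 5.71 = 6171.4 J
n(KOH) = 6.22 / 56.11 = 0.11085 mol
Temperature rose, so q_rxn = −|q_surr| = -6.1714 kJ
ΔH = q_rxn / n = -55.67 kJ/mol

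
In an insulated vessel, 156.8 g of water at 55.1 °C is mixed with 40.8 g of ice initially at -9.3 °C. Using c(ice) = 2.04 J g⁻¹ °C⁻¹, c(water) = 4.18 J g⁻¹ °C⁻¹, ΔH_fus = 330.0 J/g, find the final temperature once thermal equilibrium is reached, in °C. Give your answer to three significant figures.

Heat to bring ice to 0 °C and melt it: q₁ = 40.8×2.04×9.3 + 40.8×330.0 = 14238 J
Heat the water can supply cooling to 0 °C: 156.8×4.18×55.1 = 36113.9 J > q₁, so all ice melts.
Energy balance: 156.8×4.18×(55.1 − T) = 14238 + 40.8×4.18×(T − 0)
655.424(55.1 − T) = 14238 + 170.544 T
36113.9 − 14238 = 825.968 T
T = 21875.9 / 825.968 = 26.49 °C

T_f = 26.5 °C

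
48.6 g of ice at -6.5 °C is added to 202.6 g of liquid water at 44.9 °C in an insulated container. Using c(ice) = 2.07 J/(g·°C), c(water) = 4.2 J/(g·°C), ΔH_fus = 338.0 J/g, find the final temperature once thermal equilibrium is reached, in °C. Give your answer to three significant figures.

T_f = 20.0 °C

Heat to bring ice to 0 °C and melt it: q₁ = 48.6×2.07×6.5 + 48.6×338.0 = 17081 J
Heat the water can supply cooling to 0 °C: 202.6×4.2×44.9 = 38206.3 J > q₁, so all ice melts.
Energy balance: 202.6×4.2×(44.9 − T) = 17081 + 48.6×4.2×(T − 0)
850.92(44.9 − T) = 17081 + 204.12 T
38206.3 − 17081 = 1055.04 T
T = 21125.3 / 1055.04 = 20.02 °C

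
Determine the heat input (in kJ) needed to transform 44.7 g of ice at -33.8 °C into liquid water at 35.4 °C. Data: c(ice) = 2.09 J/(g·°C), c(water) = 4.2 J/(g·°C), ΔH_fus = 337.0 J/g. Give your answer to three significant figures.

q1 (heat ice -33.8→0.0 °C): 44.7 × 2.09 × 33.8 = 3158 J
q2 (melt at 0 °C): 44.7 × 337.0 = 15064 J
q3 (heat water 0.0→35.4 °C): 44.7 × 4.2 × 35.4 = 6646 J
Total: 3158 + 15064 + 6646 = 24868 J = 24.9 kJ

q = 24.9 kJ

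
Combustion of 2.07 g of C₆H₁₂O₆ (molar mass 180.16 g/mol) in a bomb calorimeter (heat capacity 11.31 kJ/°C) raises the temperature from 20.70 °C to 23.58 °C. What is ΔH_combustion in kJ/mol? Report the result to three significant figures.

ΔH = -2830 kJ/mol

ΔT = 23.58 − 20.70 = 2.88 °C
q_cal = C_cal × ΔT = 11.31 × 2.88 = 32.5728 kJ
n = 2.07 / 180.16 = 0.01149 mol
q_rxn = −q_cal = -32.5728 kJ
ΔH = -32.5728 / 0.01149 = -2834.9 kJ/mol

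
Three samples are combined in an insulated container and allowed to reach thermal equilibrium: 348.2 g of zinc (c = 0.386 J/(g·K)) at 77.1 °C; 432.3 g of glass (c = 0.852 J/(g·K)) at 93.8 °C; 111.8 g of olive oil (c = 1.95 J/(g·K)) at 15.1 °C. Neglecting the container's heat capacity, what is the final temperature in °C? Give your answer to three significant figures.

Σ mᵢcᵢ(T − Tᵢ) = 0  ⇒  T = Σ mᵢcᵢTᵢ / Σ mᵢcᵢ
Σ mᵢcᵢ = 348.2×0.386 + 432.3×0.852 + 111.8×1.95 = 720.7348
Σ mᵢcᵢTᵢ = 134.4052×77.1 + 368.3196×93.8 + 218.01×15.1 = 48203
T = 48203 / 720.7348 = 66.88 °C

T_f = 66.9 °C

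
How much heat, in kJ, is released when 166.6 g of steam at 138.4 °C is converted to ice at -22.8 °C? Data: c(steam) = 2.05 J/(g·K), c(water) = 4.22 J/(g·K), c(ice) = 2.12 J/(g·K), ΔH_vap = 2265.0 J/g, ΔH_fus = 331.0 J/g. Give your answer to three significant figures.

q = 524 kJ

q1 (cool steam 138.4→100 °C): 166.6 × 2.05 × 38.4 = 13115 J
q2 (condense at 100 °C): 166.6 × 2265.0 = 377349 J
q3 (cool water 100→0 °C): 166.6 × 4.22 × 100.0 = 70305 J
q4 (freeze at 0 °C): 166.6 × 331.0 = 55145 J
q5 (cool ice 0→-22.8 °C): 166.6 × 2.12 × 22.8 = 8053 J
Total: 13115 + 377349 + 70305 + 55145 + 8053 = 523967 J = 524 kJ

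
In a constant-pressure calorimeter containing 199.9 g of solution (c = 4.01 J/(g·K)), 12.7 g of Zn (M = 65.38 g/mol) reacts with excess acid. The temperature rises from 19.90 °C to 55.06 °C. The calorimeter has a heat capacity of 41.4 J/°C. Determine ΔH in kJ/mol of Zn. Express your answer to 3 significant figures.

ΔH = -153 kJ/mol

|ΔT| = |55.06 − 19.90| = 35.16 °C
|q_surr| = (199.9 × 4.01 + 41.4) × 35.16 = 842.999 × 35.16 = 29640 J
n(Zn) = 12.7 / 65.38 = 0.1942 mol
Temperature rose, so q_rxn = −|q_surr| = -29.64 kJ
ΔH = q_rxn / n = -152.6 kJ/mol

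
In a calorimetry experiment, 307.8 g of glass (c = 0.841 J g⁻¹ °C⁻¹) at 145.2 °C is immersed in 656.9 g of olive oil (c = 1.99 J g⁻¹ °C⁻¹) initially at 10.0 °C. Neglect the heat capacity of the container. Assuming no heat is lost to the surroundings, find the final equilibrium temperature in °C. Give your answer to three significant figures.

Heat lost by glass = heat gained by olive oil.
(307.8)(0.841)(145.2 − T) = (656.9)(1.99)(T − 10.0)
258.8598 (145.2 − T) = 1307.231 (T − 10.0)
37586 − 258.8598 T = 1307.231 T − 13072
50658 = 1566.0908 T
T = 32.347 °C

T_f = 32.3 °C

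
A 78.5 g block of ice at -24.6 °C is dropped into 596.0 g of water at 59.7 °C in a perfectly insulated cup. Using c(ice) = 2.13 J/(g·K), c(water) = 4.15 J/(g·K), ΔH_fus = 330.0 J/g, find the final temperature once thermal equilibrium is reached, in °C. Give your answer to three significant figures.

Heat to bring ice to 0 °C and melt it: q₁ = 78.5×2.13×24.6 + 78.5×330.0 = 30018 J
Heat the water can supply cooling to 0 °C: 596.0×4.15×59.7 = 147662 J > q₁, so all ice melts.
Energy balance: 596.0×4.15×(59.7 − T) = 30018 + 78.5×4.15×(T − 0)
2473.4(59.7 − T) = 30018 + 325.775 T
147662 − 30018 = 2799.175 T
T = 117644 / 2799.175 = 42.03 °C

T_f = 42.0 °C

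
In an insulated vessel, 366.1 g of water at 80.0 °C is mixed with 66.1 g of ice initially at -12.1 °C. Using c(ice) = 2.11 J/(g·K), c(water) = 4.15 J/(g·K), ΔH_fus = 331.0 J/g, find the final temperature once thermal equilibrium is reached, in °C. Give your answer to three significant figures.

Heat to bring ice to 0 °C and melt it: q₁ = 66.1×2.11×12.1 + 66.1×331.0 = 23567 J
Heat the water can supply cooling to 0 °C: 366.1×4.15×80.0 = 121545 J > q₁, so all ice melts.
Energy balance: 366.1×4.15×(80.0 − T) = 23567 + 66.1×4.15×(T − 0)
1519.315(80.0 − T) = 23567 + 274.315 T
121545 − 23567 = 1793.630 T
T = 97978 / 1793.630 = 54.63 °C

T_f = 54.6 °C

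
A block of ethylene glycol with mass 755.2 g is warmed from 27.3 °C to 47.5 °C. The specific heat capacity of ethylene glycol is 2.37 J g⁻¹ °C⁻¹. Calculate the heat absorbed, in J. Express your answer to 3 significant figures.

q = m c ΔT = 755.2 × 2.37 × (47.5 − 27.3)
q = 755.2 × 2.37 × 20.2 = 36150 J

q = 36200 J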